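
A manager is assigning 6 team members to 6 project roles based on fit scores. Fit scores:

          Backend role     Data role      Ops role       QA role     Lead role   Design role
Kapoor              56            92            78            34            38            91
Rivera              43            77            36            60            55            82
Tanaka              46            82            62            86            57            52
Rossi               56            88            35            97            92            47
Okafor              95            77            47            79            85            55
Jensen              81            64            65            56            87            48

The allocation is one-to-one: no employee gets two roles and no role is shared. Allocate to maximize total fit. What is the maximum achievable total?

Maximum total: 521 pts

This is a one-to-one assignment (maximum-weight bipartite matching).
Optimal: Kapoor→Ops role (78 pts), Rivera→Design role (82 pts), Tanaka→Data role (82 pts), Rossi→QA role (97 pts), Okafor→Backend role (95 pts), Jensen→Lead role (87 pts) — total 78+82+82+97+95+87 = 521 pts.
Max-entry greedy (repeatedly take the single best remaining cell) gives 515 pts, worse by 6.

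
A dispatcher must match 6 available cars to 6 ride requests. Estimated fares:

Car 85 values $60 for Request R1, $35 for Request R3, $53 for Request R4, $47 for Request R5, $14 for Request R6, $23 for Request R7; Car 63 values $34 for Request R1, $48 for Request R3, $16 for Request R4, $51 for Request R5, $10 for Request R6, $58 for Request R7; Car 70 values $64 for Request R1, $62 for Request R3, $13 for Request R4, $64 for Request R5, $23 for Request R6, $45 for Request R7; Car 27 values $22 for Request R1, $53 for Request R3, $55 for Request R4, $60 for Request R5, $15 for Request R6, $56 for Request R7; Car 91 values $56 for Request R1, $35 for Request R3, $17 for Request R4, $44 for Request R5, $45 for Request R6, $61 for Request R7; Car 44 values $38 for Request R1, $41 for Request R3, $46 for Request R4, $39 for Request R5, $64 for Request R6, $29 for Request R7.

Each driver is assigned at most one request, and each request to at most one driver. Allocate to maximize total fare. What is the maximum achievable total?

Max total: $353

Optimal: Car 85→Request R1 ($60), Car 63→Request R5 ($51), Car 70→Request R3 ($62), Car 27→Request R4 ($55), Car 91→Request R7 ($61), Car 44→Request R6 ($64) — total 60+51+62+55+61+64 = $353.
Column-greedy (each request in turn goes to its best remaining driver) gives $346, worse by 7.
Swapping Car 63↔Car 44 (Car 63→Request R6 $10, Car 44→Request R5 $39) loses 66.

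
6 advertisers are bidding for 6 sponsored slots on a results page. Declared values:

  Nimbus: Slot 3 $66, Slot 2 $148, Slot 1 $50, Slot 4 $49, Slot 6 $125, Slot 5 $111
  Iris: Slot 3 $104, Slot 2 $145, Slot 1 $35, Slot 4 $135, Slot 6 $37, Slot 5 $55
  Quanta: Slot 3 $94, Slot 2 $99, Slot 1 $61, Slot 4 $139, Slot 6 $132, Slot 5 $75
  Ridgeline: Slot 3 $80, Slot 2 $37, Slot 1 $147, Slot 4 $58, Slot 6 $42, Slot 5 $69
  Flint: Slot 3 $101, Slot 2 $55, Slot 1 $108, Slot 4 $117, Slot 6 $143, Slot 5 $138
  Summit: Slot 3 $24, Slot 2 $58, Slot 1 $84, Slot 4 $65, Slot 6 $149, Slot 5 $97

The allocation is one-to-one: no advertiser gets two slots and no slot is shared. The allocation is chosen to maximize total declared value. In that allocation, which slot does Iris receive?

This is the linear assignment problem.
Optimal: Nimbus→Slot 2 ($148), Iris→Slot 3 ($104), Quanta→Slot 4 ($139), Ridgeline→Slot 1 ($147), Flint→Slot 5 ($138), Summit→Slot 6 ($149) — total 148+104+139+147+138+149 = $825.
Row-greedy (each advertiser in turn takes its best remaining slot) gives $724, worse by 101.
Iris's own top slot is Slot 2 ($145), but forcing Iris→Slot 2 and reassigning the rest optimally gives only $792 — worse by 33.

Iris receives Slot 3.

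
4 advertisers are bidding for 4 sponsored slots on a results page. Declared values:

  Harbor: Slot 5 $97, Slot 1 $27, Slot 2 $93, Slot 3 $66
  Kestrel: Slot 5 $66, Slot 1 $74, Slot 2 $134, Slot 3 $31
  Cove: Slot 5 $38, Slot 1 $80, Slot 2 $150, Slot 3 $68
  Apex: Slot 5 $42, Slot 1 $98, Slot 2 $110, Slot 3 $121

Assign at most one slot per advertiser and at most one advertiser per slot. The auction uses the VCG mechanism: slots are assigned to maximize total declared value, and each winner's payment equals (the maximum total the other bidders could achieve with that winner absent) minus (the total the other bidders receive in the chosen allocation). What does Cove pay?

Cove pays $60.

Efficient allocation: Harbor→Slot 5 ($97), Kestrel→Slot 1 ($74), Cove→Slot 2 ($150), Apex→Slot 3 ($121); total welfare W = $442.
Cove receives Slot 2 at value $150, so the others get W − 150 = $292.
Without Cove: best allocation of the remaining 3 bidders over all 4 slots is Harbor→Slot 5 ($97), Kestrel→Slot 2 ($134), Apex→Slot 3 ($121), total $352.
VCG payment = (others' best without Cove) − (others' welfare with Cove) = 352 − 292 = $60.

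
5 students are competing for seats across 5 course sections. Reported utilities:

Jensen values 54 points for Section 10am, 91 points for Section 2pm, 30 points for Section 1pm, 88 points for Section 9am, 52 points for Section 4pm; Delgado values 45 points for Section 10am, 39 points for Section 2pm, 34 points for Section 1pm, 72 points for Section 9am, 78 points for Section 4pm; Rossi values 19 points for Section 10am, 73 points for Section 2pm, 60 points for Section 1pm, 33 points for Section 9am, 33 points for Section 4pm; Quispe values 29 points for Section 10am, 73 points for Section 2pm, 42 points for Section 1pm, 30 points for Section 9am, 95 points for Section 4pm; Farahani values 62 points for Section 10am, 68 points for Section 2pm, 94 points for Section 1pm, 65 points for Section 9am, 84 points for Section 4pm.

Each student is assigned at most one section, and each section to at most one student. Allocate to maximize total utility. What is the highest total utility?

Max total: 395 points

This is a one-to-one assignment (maximum-weight bipartite matching).
Optimal: Jensen→Section 9am (88 points), Delgado→Section 10am (45 points), Rossi→Section 2pm (73 points), Quispe→Section 4pm (95 points), Farahani→Section 1pm (94 points) — total 88+45+73+95+94 = 395 points.
Row-greedy (each student in turn takes its best remaining section) gives 321 points, worse by 74.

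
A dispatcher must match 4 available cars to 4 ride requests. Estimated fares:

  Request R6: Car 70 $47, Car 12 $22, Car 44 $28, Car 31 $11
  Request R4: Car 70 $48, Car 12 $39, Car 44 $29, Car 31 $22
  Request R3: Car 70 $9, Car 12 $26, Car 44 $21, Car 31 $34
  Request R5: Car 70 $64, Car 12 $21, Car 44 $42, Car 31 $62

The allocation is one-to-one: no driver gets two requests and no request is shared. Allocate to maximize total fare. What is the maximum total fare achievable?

Max total: $169

Optimal: Car 70→Request R6 ($47), Car 12→Request R4 ($39), Car 44→Request R3 ($21), Car 31→Request R5 ($62) — total 47+39+21+62 = $169.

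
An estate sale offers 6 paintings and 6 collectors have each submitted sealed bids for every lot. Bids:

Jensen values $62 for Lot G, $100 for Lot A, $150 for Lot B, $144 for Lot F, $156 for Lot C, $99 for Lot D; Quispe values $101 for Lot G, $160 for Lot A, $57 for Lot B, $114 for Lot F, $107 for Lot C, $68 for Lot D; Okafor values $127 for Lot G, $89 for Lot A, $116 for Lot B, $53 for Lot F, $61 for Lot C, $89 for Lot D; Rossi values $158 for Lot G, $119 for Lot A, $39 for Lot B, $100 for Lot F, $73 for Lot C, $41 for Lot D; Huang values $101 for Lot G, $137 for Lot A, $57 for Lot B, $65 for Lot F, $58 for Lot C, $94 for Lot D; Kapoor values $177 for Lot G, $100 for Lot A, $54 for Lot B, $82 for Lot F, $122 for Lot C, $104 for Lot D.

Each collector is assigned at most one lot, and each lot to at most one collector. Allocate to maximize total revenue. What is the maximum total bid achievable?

Maximum total: $803

Optimal: Jensen→Lot C ($156), Quispe→Lot A ($160), Okafor→Lot B ($116), Rossi→Lot F ($100), Huang→Lot D ($94), Kapoor→Lot G ($177) — total 156+160+116+100+94+177 = $803.
Row-greedy (each collector in turn takes its best remaining lot) gives $691, worse by 112.
Next-best assignment: Jensen→Lot F, Quispe→Lot A, Okafor→Lot B, Rossi→Lot G, Huang→Lot D, Kapoor→Lot C = $794.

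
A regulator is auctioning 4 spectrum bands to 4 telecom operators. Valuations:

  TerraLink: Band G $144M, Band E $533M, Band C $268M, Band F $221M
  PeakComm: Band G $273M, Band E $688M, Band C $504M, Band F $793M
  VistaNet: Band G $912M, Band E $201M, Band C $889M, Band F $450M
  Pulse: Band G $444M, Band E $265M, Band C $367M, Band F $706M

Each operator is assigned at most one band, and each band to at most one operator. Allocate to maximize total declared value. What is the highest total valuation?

Maximum total: $2659M

Optimal: TerraLink→Band E ($533M), PeakComm→Band F ($793M), VistaNet→Band C ($889M), Pulse→Band G ($444M) — total 533+793+889+444 = $2659M.
Swapping VistaNet↔TerraLink (VistaNet→Band E $201M, TerraLink→Band C $268M) loses 953.
Every other assignment is strictly worse.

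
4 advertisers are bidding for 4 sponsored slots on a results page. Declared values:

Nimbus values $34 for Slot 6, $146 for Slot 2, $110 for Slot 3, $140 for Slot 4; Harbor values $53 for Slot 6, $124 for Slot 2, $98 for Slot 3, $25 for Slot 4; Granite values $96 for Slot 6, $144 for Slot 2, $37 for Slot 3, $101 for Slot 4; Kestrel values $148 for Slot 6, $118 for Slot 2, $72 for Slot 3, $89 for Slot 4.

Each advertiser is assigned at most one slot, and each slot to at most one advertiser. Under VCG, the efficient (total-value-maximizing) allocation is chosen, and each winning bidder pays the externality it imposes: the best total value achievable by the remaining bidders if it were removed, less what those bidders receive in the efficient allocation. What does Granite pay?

Efficient allocation: Nimbus→Slot 4 ($140), Harbor→Slot 3 ($98), Granite→Slot 2 ($144), Kestrel→Slot 6 ($148); total welfare W = $530.
Granite receives Slot 2 at value $144, so the others get W − 144 = $386.
Without Granite: best allocation of the remaining 3 bidders over all 4 slots is Nimbus→Slot 4 ($140), Harbor→Slot 2 ($124), Kestrel→Slot 6 ($148), total $412.
VCG payment = (others' best without Granite) − (others' welfare with Granite) = 412 − 386 = $26.

Granite pays $26.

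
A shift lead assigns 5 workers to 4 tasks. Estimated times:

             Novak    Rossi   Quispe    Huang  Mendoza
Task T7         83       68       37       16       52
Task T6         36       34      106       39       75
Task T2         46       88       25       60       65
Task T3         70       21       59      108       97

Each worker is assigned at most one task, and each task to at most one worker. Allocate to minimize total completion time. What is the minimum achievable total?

Optimal: Huang→Task T7 (16 min), Novak→Task T6 (36 min), Quispe→Task T2 (25 min), Rossi→Task T3 (21 min) — total 16+36+25+21 = 98 min.

Min total: 98 min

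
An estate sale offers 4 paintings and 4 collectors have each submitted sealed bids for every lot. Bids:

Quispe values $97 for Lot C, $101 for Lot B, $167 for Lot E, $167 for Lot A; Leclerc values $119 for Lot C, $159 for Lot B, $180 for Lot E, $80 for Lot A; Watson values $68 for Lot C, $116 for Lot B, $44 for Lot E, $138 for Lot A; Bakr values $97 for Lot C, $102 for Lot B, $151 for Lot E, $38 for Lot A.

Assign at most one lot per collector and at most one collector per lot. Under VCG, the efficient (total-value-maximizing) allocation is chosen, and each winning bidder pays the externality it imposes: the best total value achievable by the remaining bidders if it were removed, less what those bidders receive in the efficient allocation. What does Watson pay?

Efficient allocation: Quispe→Lot E ($167), Leclerc→Lot B ($159), Watson→Lot A ($138), Bakr→Lot C ($97); total welfare W = $561.
Watson receives Lot A at value $138, so the others get W − 138 = $423.
Without Watson: best allocation of the remaining 3 bidders over all 4 lots is Quispe→Lot A ($167), Leclerc→Lot B ($159), Bakr→Lot E ($151), total $477.
VCG payment = (others' best without Watson) − (others' welfare with Watson) = 477 − 423 = $54.

Watson pays $54.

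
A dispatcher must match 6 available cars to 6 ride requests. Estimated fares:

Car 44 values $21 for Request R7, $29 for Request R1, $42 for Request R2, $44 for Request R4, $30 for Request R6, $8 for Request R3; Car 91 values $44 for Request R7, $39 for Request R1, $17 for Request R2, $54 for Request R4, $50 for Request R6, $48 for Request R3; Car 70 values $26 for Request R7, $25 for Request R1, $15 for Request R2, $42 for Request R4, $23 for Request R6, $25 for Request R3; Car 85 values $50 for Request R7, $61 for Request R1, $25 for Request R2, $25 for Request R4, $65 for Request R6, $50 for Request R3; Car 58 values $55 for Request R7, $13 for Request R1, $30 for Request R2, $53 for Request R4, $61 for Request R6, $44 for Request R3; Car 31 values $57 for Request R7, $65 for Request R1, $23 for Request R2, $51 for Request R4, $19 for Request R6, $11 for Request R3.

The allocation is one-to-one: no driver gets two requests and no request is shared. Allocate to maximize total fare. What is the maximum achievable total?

Optimal: Car 44→Request R2 ($42), Car 91→Request R3 ($48), Car 70→Request R4 ($42), Car 85→Request R6 ($65), Car 58→Request R7 ($55), Car 31→Request R1 ($65) — total 42+48+42+65+55+65 = $317.
Column-greedy (each request in turn goes to its best remaining driver) gives $300, worse by 17.
Every other assignment is strictly worse.

Maximum total: $317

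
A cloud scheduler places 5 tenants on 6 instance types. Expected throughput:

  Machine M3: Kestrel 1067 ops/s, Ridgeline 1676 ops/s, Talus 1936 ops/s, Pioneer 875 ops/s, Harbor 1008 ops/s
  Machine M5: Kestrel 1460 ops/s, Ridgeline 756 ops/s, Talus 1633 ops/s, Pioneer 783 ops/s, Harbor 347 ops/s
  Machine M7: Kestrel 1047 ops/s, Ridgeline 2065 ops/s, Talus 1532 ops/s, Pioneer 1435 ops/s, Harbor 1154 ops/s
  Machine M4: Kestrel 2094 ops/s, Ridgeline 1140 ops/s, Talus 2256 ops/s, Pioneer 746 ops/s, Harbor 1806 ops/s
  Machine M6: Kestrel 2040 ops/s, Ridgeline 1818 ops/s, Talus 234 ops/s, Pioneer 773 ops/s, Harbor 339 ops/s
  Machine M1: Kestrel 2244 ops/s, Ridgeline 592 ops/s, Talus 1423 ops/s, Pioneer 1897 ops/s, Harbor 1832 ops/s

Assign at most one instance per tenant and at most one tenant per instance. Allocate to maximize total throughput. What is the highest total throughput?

Max total: 9744 ops/s

Optimal: Kestrel→Machine M6 (2040 ops/s), Ridgeline→Machine M7 (2065 ops/s), Talus→Machine M3 (1936 ops/s), Pioneer→Machine M1 (1897 ops/s), Harbor→Machine M4 (1806 ops/s) — total 2040+2065+1936+1897+1806 = 9744 ops/s.
Column-greedy (each instance in turn goes to its best remaining tenant) gives 8040 ops/s, worse by 1704.
Next-best assignment: Kestrel→Machine M6, Ridgeline→Machine M7, Talus→Machine M5, Pioneer→Machine M1, Harbor→Machine M4 = 9441 ops/s.
Swapping Ridgeline↔Harbor (Ridgeline→Machine M4 1140 ops/s, Harbor→Machine M7 1154 ops/s) loses 1577.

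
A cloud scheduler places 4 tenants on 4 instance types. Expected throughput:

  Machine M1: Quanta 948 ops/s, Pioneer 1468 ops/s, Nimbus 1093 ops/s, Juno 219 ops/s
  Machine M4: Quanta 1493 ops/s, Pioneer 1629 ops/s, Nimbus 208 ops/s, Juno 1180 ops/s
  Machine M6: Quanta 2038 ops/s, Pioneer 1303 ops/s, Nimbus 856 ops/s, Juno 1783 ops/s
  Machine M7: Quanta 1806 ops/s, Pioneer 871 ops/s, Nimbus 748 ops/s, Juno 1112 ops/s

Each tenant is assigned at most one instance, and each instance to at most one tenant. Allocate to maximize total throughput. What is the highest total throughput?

Maximum total: 6311 ops/s

Optimal: Quanta→Machine M7 (1806 ops/s), Pioneer→Machine M4 (1629 ops/s), Nimbus→Machine M1 (1093 ops/s), Juno→Machine M6 (1783 ops/s) — total 1806+1629+1093+1783 = 6311 ops/s.
Next-best assignment: Quanta→Machine M6, Pioneer→Machine M4, Nimbus→Machine M1, Juno→Machine M7 = 5872 ops/s.
Swapping Juno↔Nimbus (Juno→Machine M1 219 ops/s, Nimbus→Machine M6 856 ops/s) loses 1801.
Every other assignment is strictly worse.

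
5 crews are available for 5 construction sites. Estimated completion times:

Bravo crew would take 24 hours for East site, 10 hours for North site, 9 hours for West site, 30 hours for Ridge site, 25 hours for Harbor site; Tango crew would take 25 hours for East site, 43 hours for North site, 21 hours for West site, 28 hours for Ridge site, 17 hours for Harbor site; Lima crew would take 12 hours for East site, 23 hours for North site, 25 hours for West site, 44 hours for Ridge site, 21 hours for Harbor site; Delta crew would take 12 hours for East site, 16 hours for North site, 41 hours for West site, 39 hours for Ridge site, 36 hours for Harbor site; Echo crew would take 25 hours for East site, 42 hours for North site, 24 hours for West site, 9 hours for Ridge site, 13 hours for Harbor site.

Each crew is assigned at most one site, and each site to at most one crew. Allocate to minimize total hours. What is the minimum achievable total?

Minimum total: 63 hours

This is the linear assignment problem.
Optimal: Bravo crew→West site (9 hours), Tango crew→Harbor site (17 hours), Lima crew→East site (12 hours), Delta crew→North site (16 hours), Echo crew→Ridge site (9 hours) — total 9+17+12+16+9 = 63 hours.
Column-greedy (each site in turn goes to its cheapest remaining crew) gives 88 hours, worse by 25.
Every other assignment is strictly worse.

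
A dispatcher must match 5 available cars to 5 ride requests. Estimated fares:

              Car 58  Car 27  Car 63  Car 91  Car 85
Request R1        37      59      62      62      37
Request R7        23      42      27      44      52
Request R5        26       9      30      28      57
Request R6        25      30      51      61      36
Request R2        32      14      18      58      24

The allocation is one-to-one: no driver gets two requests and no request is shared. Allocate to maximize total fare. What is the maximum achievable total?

Max total: $254

Optimal: Car 58→Request R2 ($32), Car 27→Request R7 ($42), Car 63→Request R1 ($62), Car 91→Request R6 ($61), Car 85→Request R5 ($57) — total 32+42+62+61+57 = $254.
Column-greedy (each request in turn goes to its best remaining driver) gives $204, worse by 50.
Checked against all permutations: $254 is optimal.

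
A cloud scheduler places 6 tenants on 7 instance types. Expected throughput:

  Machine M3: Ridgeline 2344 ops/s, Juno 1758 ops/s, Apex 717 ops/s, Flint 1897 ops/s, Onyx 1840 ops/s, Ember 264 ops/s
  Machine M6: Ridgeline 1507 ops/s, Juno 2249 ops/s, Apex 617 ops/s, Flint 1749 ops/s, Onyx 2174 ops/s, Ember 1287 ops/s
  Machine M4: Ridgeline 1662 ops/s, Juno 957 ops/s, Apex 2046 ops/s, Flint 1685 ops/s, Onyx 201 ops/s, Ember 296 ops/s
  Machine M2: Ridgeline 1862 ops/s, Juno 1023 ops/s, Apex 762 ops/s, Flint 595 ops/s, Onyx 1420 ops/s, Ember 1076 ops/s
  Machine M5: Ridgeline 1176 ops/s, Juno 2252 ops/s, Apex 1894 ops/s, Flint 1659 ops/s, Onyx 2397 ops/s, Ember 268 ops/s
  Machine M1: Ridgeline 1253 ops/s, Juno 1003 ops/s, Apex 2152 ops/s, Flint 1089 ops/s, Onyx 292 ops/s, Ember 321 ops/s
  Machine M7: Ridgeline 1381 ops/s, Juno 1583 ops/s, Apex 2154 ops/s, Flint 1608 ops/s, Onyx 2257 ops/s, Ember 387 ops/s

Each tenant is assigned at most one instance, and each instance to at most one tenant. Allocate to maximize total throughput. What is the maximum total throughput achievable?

Maximum total: 11977 ops/s

Treat this as an assignment problem: match each tenant to one instance.
Optimal: Ridgeline→Machine M3 (2344 ops/s), Juno→Machine M5 (2252 ops/s), Apex→Machine M1 (2152 ops/s), Flint→Machine M4 (1685 ops/s), Onyx→Machine M7 (2257 ops/s), Ember→Machine M6 (1287 ops/s) — total 2344+2252+2152+1685+2257+1287 = 11977 ops/s.
Row-greedy (each tenant in turn takes its best remaining instance) gives 10240 ops/s, worse by 1737.
Swapping Flint↔Ember (Flint→Machine M6 1749 ops/s, Ember→Machine M4 296 ops/s) loses 927.
Checked against all permutations: 11977 ops/s is optimal.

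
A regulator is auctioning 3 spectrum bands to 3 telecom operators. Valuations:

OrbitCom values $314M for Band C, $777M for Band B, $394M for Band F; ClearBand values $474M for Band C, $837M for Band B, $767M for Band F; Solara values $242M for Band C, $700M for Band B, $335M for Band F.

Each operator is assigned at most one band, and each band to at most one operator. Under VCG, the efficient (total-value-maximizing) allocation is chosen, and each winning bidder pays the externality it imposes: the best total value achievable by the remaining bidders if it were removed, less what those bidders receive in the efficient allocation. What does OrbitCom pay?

OrbitCom pays $458M.

Efficient allocation: OrbitCom→Band B ($777M), ClearBand→Band F ($767M), Solara→Band C ($242M); total welfare W = $1786M.
OrbitCom receives Band B at value $777M, so the others get W − 777 = $1009M.
Without OrbitCom: best allocation of the remaining 2 bidders over all 3 bands is ClearBand→Band F ($767M), Solara→Band B ($700M), total $1467M.
VCG payment = (others' best without OrbitCom) − (others' welfare with OrbitCom) = 1467 − 1009 = $458M.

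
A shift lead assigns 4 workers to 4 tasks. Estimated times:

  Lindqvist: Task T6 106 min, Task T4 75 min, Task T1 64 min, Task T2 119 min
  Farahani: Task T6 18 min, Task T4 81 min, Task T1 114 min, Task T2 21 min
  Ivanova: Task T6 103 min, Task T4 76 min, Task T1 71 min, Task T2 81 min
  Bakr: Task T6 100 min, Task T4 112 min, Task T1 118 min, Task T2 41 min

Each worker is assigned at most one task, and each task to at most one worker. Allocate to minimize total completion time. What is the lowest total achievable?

Min total: 199 min

Optimal: Lindqvist→Task T1 (64 min), Farahani→Task T6 (18 min), Ivanova→Task T4 (76 min), Bakr→Task T2 (41 min) — total 64+18+76+41 = 199 min.
Column-greedy (each task in turn goes to its cheapest remaining worker) gives 205 min, worse by 6.
Swapping Bakr↔Lindqvist (Bakr→Task T1 118 min, Lindqvist→Task T2 119 min) adds 132.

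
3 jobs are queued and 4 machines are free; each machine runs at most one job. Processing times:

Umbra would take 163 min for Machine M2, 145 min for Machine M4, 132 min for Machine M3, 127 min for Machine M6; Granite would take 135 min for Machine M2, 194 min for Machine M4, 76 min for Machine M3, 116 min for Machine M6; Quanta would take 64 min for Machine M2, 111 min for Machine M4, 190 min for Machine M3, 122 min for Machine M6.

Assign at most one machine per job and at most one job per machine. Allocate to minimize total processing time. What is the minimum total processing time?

Minimum total: 267 min

Optimal: Umbra→Machine M6 (127 min), Granite→Machine M3 (76 min), Quanta→Machine M2 (64 min) — total 127+76+64 = 267 min.
Column-greedy (each machine in turn goes to its cheapest remaining job) gives 285 min, worse by 18.
Every other assignment is strictly worse.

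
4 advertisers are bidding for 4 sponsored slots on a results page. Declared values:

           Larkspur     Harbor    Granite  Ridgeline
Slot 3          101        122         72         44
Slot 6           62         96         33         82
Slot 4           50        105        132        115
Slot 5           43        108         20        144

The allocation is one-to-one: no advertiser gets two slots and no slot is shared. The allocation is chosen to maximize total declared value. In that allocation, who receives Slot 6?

Harbor receives Slot 6.

This is a one-to-one assignment (maximum-weight bipartite matching).
Optimal: Larkspur→Slot 3 ($101), Harbor→Slot 6 ($96), Granite→Slot 4 ($132), Ridgeline→Slot 5 ($144) — total 101+96+132+144 = $473.
Column-greedy (each slot in turn goes to its best remaining advertiser) gives $379, worse by 94.
Swapping Granite↔Larkspur (Granite→Slot 3 $72, Larkspur→Slot 4 $50) loses 111.
Harbor's own top slot is Slot 3 ($122), but forcing Harbor→Slot 3 and reassigning the rest optimally gives only $460 — worse by 13.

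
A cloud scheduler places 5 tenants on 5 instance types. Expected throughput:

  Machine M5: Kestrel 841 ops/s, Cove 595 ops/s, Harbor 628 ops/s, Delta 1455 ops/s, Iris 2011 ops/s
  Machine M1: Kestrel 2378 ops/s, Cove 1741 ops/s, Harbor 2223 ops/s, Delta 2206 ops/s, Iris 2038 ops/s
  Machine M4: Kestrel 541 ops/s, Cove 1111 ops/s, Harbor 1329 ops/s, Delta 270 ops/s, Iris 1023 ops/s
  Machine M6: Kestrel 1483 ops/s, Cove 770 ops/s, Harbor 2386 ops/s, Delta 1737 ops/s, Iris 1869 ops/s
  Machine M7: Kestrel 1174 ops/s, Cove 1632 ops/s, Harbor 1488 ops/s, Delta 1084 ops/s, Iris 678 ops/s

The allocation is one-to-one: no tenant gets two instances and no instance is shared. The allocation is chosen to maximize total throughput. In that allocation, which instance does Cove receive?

Optimal: Kestrel→Machine M1 (2378 ops/s), Cove→Machine M7 (1632 ops/s), Harbor→Machine M4 (1329 ops/s), Delta→Machine M6 (1737 ops/s), Iris→Machine M5 (2011 ops/s) — total 2378+1632+1329+1737+2011 = 9087 ops/s.
Max-entry greedy (repeatedly take the single best remaining cell) gives 8677 ops/s, worse by 410.
Next-best assignment: Kestrel→Machine M1, Cove→Machine M4, Harbor→Machine M6, Delta→Machine M7, Iris→Machine M5 = 8970 ops/s.
Every other assignment is strictly worse.
Cove's own top instance is Machine M1 (1741 ops/s), but forcing Cove→Machine M1 and reassigning the rest optimally gives only 7992 ops/s — worse by 1095.

Cove receives Machine M7.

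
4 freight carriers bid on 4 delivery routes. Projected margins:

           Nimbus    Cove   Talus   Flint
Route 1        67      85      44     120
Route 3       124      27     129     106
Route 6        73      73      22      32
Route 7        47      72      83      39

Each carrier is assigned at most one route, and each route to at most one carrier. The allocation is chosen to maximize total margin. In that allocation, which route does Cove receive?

Cove receives Route 6.

Optimal: Nimbus→Route 3 ($124k), Cove→Route 6 ($73k), Talus→Route 7 ($83k), Flint→Route 1 ($120k) — total 124+73+83+120 = $400k.
Row-greedy (each carrier in turn takes its best remaining route) gives $324k, worse by 76.
Every other assignment is strictly worse.
Cove's own top route is Route 1 ($85k), but forcing Cove→Route 1 and reassigning the rest optimally gives only $347k — worse by 53.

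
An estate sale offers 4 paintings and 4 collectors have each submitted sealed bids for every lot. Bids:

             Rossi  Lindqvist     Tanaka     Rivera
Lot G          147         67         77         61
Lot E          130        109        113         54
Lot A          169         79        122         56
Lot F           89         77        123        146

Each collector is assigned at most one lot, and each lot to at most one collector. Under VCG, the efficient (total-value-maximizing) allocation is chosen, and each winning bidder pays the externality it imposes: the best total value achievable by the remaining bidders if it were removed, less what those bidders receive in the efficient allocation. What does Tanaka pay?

Efficient allocation: Rossi→Lot G ($147), Lindqvist→Lot E ($109), Tanaka→Lot A ($122), Rivera→Lot F ($146); total welfare W = $524.
Tanaka receives Lot A at value $122, so the others get W − 122 = $402.
Without Tanaka: best allocation of the remaining 3 bidders over all 4 lots is Rossi→Lot A ($169), Lindqvist→Lot E ($109), Rivera→Lot F ($146), total $424.
VCG payment = (others' best without Tanaka) − (others' welfare with Tanaka) = 424 − 402 = $22.

Tanaka pays $22.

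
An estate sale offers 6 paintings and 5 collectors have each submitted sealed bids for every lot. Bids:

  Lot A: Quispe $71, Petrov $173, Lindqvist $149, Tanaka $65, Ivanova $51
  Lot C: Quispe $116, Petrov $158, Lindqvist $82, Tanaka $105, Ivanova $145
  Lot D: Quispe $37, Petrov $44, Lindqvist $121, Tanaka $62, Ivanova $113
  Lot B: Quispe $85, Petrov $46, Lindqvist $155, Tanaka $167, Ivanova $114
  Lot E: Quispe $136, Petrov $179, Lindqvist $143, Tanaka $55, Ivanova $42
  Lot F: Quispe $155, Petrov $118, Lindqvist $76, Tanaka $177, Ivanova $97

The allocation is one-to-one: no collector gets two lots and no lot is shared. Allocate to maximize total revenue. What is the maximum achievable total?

This is the linear assignment problem.
Optimal: Quispe→Lot F ($155), Petrov→Lot E ($179), Lindqvist→Lot A ($149), Tanaka→Lot B ($167), Ivanova→Lot C ($145) — total 155+179+149+167+145 = $795.
Column-greedy (each lot in turn goes to its best remaining collector) gives $742, worse by 53.
Next-best assignment: Quispe→Lot E, Petrov→Lot A, Lindqvist→Lot B, Tanaka→Lot F, Ivanova→Lot C = $786.
Swapping Petrov↔Lindqvist (Petrov→Lot A $173, Lindqvist→Lot E $143) loses 12.

Maximum total: $795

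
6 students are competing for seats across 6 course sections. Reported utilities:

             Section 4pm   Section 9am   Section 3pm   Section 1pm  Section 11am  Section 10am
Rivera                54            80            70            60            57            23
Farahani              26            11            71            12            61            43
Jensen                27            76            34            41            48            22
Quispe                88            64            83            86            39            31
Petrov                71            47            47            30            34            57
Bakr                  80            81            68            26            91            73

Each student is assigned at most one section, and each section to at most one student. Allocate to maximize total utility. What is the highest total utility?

Max total: 443 points

Treat this as an assignment problem: match each student to one section.
Optimal: Rivera→Section 1pm (60 points), Farahani→Section 3pm (71 points), Jensen→Section 9am (76 points), Quispe→Section 4pm (88 points), Petrov→Section 10am (57 points), Bakr→Section 11am (91 points) — total 60+71+76+88+57+91 = 443 points.
Row-greedy (each student in turn takes its best remaining section) gives 370 points, worse by 73.
Next-best assignment: Rivera→Section 3pm, Farahani→Section 11am, Jensen→Section 9am, Quispe→Section 1pm, Petrov→Section 4pm, Bakr→Section 10am = 437 points.
Swapping Quispe↔Jensen (Quispe→Section 9am 64 points, Jensen→Section 4pm 27 points) loses 73.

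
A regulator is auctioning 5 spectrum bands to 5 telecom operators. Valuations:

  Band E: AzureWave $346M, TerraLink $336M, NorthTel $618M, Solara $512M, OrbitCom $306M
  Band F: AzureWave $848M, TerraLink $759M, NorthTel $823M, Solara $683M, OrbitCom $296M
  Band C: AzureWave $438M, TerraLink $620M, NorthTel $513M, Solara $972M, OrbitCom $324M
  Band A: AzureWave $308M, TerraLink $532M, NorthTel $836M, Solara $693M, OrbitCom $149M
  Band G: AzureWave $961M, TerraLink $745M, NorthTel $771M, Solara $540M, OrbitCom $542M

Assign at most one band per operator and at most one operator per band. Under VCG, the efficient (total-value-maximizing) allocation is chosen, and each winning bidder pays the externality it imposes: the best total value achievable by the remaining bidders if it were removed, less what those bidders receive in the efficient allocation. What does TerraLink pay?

TerraLink pays $123M.

Efficient allocation: AzureWave→Band G ($961M), TerraLink→Band F ($759M), NorthTel→Band A ($836M), Solara→Band C ($972M), OrbitCom→Band E ($306M); total welfare W = $3834M.
TerraLink receives Band F at value $759M, so the others get W − 759 = $3075M.
Without TerraLink: best allocation of the remaining 4 bidders over all 5 bands is AzureWave→Band F ($848M), NorthTel→Band A ($836M), Solara→Band C ($972M), OrbitCom→Band G ($542M), total $3198M.
VCG payment = (others' best without TerraLink) − (others' welfare with TerraLink) = 3198 − 3075 = $123M.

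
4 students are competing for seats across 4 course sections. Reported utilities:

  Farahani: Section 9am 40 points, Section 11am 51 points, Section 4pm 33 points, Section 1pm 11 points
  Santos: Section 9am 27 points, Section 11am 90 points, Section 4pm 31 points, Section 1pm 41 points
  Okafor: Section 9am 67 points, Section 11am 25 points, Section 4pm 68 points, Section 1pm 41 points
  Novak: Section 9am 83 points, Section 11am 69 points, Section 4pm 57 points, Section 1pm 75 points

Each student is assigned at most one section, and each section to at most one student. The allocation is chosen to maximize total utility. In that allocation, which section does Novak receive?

Novak receives Section 1pm.

Optimal: Farahani→Section 9am (40 points), Santos→Section 11am (90 points), Okafor→Section 4pm (68 points), Novak→Section 1pm (75 points) — total 40+90+68+75 = 273 points.
Column-greedy (each section in turn goes to its best remaining student) gives 252 points, worse by 21.
Next-best assignment: Farahani→Section 4pm, Santos→Section 11am, Okafor→Section 9am, Novak→Section 1pm = 265 points.
No other one-to-one assignment exceeds 273 points.
Novak's own top section is Section 9am (83 points), but forcing Novak→Section 9am and reassigning the rest optimally gives only 252 points — worse by 21.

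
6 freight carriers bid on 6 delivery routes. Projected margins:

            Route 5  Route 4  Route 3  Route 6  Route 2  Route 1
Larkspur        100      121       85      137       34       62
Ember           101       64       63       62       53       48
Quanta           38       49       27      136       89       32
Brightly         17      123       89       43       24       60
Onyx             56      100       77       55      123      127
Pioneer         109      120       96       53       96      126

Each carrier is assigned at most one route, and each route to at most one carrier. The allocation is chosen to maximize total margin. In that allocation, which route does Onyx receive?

Onyx receives Route 2.

Optimal: Larkspur→Route 4 ($121k), Ember→Route 5 ($101k), Quanta→Route 6 ($136k), Brightly→Route 3 ($89k), Onyx→Route 2 ($123k), Pioneer→Route 1 ($126k) — total 121+101+136+89+123+126 = $696k.
Column-greedy (each route in turn goes to its best remaining carrier) gives $624k, worse by 72.
Next-best assignment: Larkspur→Route 3, Ember→Route 5, Quanta→Route 6, Brightly→Route 4, Onyx→Route 2, Pioneer→Route 1 = $694k.
Onyx's own top route is Route 1 ($127k), but forcing Onyx→Route 1 and reassigning the rest optimally gives only $673k — worse by 23.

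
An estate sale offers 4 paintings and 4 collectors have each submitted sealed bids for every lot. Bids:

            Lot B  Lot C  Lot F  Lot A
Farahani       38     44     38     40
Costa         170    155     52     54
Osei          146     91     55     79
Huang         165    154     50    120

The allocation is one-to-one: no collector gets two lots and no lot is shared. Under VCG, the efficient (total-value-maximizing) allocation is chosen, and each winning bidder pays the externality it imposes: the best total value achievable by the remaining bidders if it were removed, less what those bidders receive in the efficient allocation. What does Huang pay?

Huang pays $2.

Efficient allocation: Farahani→Lot F ($38), Costa→Lot C ($155), Osei→Lot B ($146), Huang→Lot A ($120); total welfare W = $459.
Huang receives Lot A at value $120, so the others get W − 120 = $339.
Without Huang: best allocation of the remaining 3 bidders over all 4 lots is Farahani→Lot A ($40), Costa→Lot C ($155), Osei→Lot B ($146), total $341.
VCG payment = (others' best without Huang) − (others' welfare with Huang) = 341 − 339 = $2.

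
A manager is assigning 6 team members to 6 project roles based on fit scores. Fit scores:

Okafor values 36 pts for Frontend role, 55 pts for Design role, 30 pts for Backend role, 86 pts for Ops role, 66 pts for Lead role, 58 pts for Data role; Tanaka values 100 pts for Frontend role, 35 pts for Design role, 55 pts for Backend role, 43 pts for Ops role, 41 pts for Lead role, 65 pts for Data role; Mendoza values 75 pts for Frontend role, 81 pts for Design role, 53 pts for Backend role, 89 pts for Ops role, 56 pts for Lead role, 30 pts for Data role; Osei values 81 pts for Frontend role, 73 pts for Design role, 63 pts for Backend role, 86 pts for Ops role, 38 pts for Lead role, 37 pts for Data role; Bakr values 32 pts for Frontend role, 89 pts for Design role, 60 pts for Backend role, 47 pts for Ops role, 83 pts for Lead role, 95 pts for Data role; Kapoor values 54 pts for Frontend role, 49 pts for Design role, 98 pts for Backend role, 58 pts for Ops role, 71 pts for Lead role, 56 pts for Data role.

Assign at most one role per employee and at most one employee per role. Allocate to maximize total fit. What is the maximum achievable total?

Max total: 526 pts

Optimal: Okafor→Lead role (66 pts), Tanaka→Frontend role (100 pts), Mendoza→Design role (81 pts), Osei→Ops role (86 pts), Bakr→Data role (95 pts), Kapoor→Backend role (98 pts) — total 66+100+81+86+95+98 = 526 pts.
Column-greedy (each role in turn goes to its best remaining employee) gives 479 pts, worse by 47.
Next-best assignment: Okafor→Lead role, Tanaka→Frontend role, Mendoza→Ops role, Osei→Design role, Bakr→Data role, Kapoor→Backend role = 521 pts.
Every other assignment is strictly worse.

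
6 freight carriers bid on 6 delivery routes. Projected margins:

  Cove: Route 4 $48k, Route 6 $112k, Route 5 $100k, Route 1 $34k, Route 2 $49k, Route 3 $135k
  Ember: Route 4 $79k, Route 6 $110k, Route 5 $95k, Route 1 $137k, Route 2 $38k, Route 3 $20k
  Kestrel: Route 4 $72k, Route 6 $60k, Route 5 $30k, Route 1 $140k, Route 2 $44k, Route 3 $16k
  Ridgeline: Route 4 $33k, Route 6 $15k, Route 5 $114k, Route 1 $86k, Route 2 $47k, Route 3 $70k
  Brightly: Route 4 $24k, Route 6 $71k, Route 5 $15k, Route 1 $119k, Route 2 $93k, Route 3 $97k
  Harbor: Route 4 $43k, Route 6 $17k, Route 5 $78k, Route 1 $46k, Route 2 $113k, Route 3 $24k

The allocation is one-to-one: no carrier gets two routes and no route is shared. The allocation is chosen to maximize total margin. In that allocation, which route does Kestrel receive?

Kestrel receives Route 4.

Optimal: Cove→Route 3 ($135k), Ember→Route 6 ($110k), Kestrel→Route 4 ($72k), Ridgeline→Route 5 ($114k), Brightly→Route 1 ($119k), Harbor→Route 2 ($113k) — total 135+110+72+114+119+113 = $663k.
Row-greedy (each carrier in turn takes its best remaining route) gives $568k, worse by 95.
Next-best assignment: Cove→Route 6, Ember→Route 4, Kestrel→Route 1, Ridgeline→Route 5, Brightly→Route 3, Harbor→Route 2 = $655k.
Swapping Brightly↔Ridgeline (Brightly→Route 5 $15k, Ridgeline→Route 1 $86k) loses 132.
No other one-to-one assignment exceeds $663k.
Kestrel's own top route is Route 1 ($140k), but forcing Kestrel→Route 1 and reassigning the rest optimally gives only $655k — worse by 8.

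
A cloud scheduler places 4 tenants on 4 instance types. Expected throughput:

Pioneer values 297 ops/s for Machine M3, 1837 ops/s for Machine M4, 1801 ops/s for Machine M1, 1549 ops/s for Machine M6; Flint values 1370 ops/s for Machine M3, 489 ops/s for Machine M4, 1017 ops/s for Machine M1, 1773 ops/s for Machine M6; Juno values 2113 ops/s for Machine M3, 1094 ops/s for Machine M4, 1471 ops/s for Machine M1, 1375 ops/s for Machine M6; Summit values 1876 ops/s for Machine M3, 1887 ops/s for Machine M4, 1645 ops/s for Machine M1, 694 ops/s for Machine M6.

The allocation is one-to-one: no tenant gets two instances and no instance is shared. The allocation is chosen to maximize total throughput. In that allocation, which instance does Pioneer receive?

Pioneer receives Machine M1.

Optimal: Pioneer→Machine M1 (1801 ops/s), Flint→Machine M6 (1773 ops/s), Juno→Machine M3 (2113 ops/s), Summit→Machine M4 (1887 ops/s) — total 1801+1773+2113+1887 = 7574 ops/s.
Row-greedy (each tenant in turn takes its best remaining instance) gives 7368 ops/s, worse by 206.
Next-best assignment: Pioneer→Machine M4, Flint→Machine M6, Juno→Machine M3, Summit→Machine M1 = 7368 ops/s.
Swapping Summit↔Pioneer (Summit→Machine M1 1645 ops/s, Pioneer→Machine M4 1837 ops/s) loses 206.
Every other assignment is strictly worse.
Pioneer's own top instance is Machine M4 (1837 ops/s), but forcing Pioneer→Machine M4 and reassigning the rest optimally gives only 7368 ops/s — worse by 206.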